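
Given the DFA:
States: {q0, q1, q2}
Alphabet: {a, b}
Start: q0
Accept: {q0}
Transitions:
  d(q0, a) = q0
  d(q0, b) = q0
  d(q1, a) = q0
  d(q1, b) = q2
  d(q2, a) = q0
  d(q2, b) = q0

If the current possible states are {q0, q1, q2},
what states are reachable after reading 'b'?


Apply transition on 'b' from each current state:
  d(q0, b) = q0
  d(q1, b) = q2
  d(q2, b) = q0

{q0, q2}


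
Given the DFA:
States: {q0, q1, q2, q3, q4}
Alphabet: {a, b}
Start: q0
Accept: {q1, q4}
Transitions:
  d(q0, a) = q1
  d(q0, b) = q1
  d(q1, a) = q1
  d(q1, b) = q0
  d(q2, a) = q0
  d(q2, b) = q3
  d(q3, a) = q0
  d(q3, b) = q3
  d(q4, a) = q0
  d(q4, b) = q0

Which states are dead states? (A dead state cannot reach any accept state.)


Forward reachability from each state:
  q0 -> reaches accept state q1 (live)
  q1 -> reaches accept state q1 (live)
  q2 -> reaches accept state q1 (live)
  q3 -> reaches accept state q1 (live)
  q4 -> reaches accept state q1 (live)

None (all states can reach an accept state)


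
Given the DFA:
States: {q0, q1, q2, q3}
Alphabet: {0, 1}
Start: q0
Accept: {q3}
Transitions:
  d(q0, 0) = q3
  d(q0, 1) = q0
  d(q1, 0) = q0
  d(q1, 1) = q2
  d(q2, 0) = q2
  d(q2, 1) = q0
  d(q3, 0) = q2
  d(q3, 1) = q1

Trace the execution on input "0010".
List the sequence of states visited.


Input: 0010
d(q0, 0) = q3
d(q3, 0) = q2
d(q2, 1) = q0
d(q0, 0) = q3


q0 -> q3 -> q2 -> q0 -> q3


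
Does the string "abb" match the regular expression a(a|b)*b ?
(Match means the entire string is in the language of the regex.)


|string| = 3; first = 'a'; last = 'b'

Yes, "abb" matches a(a|b)*b


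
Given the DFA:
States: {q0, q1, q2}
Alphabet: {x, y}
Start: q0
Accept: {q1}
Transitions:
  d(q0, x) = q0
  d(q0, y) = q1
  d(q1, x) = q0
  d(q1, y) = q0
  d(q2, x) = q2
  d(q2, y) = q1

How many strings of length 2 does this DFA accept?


Enumerating all length-2 strings:
  "xx" -> q0 [reject]
  "xy" -> q1 [accept]
  "yx" -> q0 [reject]
  "yy" -> q0 [reject]

1 out of 4


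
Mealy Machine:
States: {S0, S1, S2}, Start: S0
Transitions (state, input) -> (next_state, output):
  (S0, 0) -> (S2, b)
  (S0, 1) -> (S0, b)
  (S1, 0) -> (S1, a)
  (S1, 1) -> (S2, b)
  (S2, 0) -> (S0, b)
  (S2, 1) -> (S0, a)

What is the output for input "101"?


Step-by-step:
  (S0, 1) -> (S0, b)
  (S0, 0) -> (S2, b)
  (S2, 1) -> (S0, a)

"bba"


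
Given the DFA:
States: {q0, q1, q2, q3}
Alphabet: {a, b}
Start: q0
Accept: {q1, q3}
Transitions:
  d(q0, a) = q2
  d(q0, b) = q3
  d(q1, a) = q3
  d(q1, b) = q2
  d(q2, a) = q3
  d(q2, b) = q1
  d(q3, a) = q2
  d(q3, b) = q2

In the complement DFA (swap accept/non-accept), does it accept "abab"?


Trace: q0 -> q2 -> q1 -> q3 -> q2
Final: q2
Original accept: {q1, q3}
Complement: q2 is not in original accept

Yes, complement accepts (original rejects)


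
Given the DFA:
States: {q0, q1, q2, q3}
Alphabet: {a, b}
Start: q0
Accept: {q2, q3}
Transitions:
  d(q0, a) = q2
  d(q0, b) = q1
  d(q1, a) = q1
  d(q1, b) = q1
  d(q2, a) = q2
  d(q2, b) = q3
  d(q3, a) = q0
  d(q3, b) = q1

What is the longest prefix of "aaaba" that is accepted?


Run the DFA, marking each prefix where the state is accepting:
  "" -> q0 [reject]
  "a" -> q2 [accept]
  "aa" -> q2 [accept]
  "aaa" -> q2 [accept]
  "aaab" -> q3 [accept]
  "aaaba" -> q0 [reject]

"aaab"


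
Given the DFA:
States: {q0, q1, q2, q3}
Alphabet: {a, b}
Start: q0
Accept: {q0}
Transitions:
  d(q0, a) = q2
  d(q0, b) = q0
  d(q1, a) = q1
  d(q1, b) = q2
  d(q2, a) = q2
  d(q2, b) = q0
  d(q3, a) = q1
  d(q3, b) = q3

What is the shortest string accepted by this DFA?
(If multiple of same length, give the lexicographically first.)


BFS by string length (lex-first path to each state shown):
  len 0: q0<-""
Found accept state at length 0.

"" (empty string)


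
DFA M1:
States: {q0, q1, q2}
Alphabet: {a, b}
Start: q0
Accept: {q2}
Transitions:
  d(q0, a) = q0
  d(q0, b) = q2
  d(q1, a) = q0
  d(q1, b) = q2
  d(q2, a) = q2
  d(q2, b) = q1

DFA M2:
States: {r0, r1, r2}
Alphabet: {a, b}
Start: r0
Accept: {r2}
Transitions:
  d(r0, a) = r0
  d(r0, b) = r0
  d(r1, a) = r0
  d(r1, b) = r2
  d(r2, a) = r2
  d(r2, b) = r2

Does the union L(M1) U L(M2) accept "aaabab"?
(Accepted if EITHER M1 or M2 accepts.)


M1: final=q1 accepted=False
M2: final=r0 accepted=False

No, union rejects (neither accepts)


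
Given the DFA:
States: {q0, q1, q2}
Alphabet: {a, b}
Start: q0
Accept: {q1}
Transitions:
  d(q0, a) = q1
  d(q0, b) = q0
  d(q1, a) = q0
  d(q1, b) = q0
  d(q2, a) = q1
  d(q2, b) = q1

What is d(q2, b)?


Looking up transition d(q2, b)

q1


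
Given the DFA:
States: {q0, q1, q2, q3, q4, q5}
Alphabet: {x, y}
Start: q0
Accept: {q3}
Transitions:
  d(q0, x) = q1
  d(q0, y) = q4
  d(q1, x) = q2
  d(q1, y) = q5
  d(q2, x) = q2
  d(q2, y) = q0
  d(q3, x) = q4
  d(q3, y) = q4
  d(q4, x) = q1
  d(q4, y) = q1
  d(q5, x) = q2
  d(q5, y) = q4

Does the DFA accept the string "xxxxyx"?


Trace: q0 -> q1 -> q2 -> q2 -> q2 -> q0 -> q1
Final state: q1
Accept states: {q3}

No, rejected (final state q1 is not an accept state)


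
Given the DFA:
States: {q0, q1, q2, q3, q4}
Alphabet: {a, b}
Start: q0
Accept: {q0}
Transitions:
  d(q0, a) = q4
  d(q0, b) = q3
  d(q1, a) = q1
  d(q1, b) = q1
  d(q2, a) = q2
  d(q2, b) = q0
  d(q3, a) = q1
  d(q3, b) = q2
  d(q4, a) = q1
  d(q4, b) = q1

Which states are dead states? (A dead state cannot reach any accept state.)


Forward reachability from each state:
  q0 -> reaches accept state q0 (live)
  q1 -> reaches {q1}, no accept state (dead)
  q2 -> reaches accept state q0 (live)
  q3 -> reaches accept state q0 (live)
  q4 -> reaches {q1, q4}, no accept state (dead)

{q1, q4}


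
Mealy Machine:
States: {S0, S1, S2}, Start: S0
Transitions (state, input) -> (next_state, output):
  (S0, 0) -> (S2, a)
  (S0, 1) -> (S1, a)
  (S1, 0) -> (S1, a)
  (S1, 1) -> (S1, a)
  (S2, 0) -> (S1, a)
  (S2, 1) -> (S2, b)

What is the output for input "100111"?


Step-by-step:
  (S0, 1) -> (S1, a)
  (S1, 0) -> (S1, a)
  (S1, 0) -> (S1, a)
  (S1, 1) -> (S1, a)
  (S1, 1) -> (S1, a)
  (S1, 1) -> (S1, a)

"aaaaaa"


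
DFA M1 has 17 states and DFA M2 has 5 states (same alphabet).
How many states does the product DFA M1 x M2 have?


Product construction pairs every M1 state with every M2 state.
17 * 5 = 85

85


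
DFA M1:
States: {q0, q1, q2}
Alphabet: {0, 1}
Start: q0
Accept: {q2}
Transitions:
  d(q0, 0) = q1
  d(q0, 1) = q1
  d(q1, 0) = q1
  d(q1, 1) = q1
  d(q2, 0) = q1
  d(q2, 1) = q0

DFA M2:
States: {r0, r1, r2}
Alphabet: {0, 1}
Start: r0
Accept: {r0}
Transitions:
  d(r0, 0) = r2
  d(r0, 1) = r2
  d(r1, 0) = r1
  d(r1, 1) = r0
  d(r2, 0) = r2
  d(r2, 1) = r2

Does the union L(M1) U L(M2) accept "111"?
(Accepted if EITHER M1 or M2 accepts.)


M1: final=q1 accepted=False
M2: final=r2 accepted=False

No, union rejects (neither accepts)


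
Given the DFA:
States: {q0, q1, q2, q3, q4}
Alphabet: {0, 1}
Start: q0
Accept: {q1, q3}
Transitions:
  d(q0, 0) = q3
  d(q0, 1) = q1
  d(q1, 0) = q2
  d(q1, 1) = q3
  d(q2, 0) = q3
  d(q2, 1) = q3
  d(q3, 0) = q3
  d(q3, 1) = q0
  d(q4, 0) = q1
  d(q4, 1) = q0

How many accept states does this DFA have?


Accept states listed: {q1, q3}
Counting: q1(1) q3(2)

2


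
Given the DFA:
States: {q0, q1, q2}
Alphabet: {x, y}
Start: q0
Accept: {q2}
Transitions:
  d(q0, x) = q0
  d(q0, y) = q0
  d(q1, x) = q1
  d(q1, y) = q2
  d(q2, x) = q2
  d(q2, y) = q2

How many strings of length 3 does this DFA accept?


Enumerating all length-3 strings:
  "xxx" -> q0 [reject]
  "xxy" -> q0 [reject]
  "xyx" -> q0 [reject]
  "xyy" -> q0 [reject]
  "yxx" -> q0 [reject]
  "yxy" -> q0 [reject]
  "yyx" -> q0 [reject]
  "yyy" -> q0 [reject]

0 out of 8


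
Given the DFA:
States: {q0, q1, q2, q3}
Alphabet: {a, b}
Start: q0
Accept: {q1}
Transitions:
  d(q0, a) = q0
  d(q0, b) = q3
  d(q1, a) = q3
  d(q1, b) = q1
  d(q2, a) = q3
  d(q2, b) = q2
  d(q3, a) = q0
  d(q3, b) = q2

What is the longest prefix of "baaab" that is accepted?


Run the DFA, marking each prefix where the state is accepting:
  "" -> q0 [reject]
  "b" -> q3 [reject]
  "ba" -> q0 [reject]
  "baa" -> q0 [reject]
  "baaa" -> q0 [reject]
  "baaab" -> q3 [reject]

No prefix is accepted


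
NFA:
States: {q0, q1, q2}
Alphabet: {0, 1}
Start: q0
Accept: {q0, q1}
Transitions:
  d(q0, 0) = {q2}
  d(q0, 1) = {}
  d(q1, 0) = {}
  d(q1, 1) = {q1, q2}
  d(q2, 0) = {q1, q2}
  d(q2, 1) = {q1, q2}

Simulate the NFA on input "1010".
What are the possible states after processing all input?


Start: {q0}
  --1--> {}
  --0--> {}
  --1--> {}
  --0--> {}

{} (empty set, no valid transitions)


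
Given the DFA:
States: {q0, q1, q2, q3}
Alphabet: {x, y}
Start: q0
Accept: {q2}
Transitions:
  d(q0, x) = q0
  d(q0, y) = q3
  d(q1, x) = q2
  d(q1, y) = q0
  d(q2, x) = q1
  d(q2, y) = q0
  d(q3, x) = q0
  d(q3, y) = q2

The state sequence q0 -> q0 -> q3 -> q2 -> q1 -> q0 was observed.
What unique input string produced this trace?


Trace back each transition to find the symbol:
  q0 --[x]--> q0
  q0 --[y]--> q3
  q3 --[y]--> q2
  q2 --[x]--> q1
  q1 --[y]--> q0

"xyyxy"


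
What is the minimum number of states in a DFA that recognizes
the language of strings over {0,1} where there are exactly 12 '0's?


States: count = 0, 1, ..., 12 (that's 13 states), plus a dead state for count > 12.
Total: 13 + 1 = 14. Accept = count-12 state.

14


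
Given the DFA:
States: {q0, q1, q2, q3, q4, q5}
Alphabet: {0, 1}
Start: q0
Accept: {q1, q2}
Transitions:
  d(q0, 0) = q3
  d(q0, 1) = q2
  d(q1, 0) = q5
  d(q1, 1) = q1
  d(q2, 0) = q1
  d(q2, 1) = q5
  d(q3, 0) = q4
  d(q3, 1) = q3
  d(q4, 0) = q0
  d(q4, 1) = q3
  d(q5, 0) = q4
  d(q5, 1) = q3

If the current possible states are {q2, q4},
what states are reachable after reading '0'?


Apply transition on '0' from each current state:
  d(q2, 0) = q1
  d(q4, 0) = q0

{q0, q1}


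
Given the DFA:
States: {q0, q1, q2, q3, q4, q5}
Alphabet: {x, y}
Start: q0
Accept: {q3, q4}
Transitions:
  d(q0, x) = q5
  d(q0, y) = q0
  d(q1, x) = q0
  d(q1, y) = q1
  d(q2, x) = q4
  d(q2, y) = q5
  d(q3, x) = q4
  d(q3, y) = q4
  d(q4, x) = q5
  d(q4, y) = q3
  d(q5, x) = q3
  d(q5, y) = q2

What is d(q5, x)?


Looking up transition d(q5, x)

q3


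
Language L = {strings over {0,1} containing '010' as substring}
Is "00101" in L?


'010' occurs at index 1

Yes, "00101" is in L


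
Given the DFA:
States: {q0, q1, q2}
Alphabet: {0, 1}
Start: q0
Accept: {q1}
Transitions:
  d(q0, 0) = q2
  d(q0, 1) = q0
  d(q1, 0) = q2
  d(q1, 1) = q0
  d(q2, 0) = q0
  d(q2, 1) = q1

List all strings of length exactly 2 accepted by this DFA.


All strings of length 2: 4 total
Accepted: 1

"01"


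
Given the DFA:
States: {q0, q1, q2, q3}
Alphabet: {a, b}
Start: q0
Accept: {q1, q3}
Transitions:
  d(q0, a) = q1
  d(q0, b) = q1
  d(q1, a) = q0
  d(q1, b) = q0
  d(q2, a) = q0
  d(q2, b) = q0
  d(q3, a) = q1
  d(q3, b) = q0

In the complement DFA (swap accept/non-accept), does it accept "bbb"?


Trace: q0 -> q1 -> q0 -> q1
Final: q1
Original accept: {q1, q3}
Complement: q1 is in original accept

No, complement rejects (original accepts)


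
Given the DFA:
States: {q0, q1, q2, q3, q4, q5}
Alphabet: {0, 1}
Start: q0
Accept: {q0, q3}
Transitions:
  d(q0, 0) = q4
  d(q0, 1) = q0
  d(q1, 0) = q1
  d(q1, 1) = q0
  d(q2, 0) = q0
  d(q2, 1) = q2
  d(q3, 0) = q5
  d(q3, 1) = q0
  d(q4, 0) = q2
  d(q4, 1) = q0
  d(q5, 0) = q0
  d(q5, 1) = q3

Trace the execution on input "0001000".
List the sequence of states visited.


Input: 0001000
d(q0, 0) = q4
d(q4, 0) = q2
d(q2, 0) = q0
d(q0, 1) = q0
d(q0, 0) = q4
d(q4, 0) = q2
d(q2, 0) = q0


q0 -> q4 -> q2 -> q0 -> q0 -> q4 -> q2 -> q0


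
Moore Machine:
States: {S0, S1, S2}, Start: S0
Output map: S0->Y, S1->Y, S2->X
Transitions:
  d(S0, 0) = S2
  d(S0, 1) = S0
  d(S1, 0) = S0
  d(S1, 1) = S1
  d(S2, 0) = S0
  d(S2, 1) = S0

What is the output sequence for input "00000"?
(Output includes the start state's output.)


Start: S0 (output Y)
  --0--> S2 (output X)
  --0--> S0 (output Y)
  --0--> S2 (output X)
  --0--> S0 (output Y)
  --0--> S2 (output X)

"YXYXYX"


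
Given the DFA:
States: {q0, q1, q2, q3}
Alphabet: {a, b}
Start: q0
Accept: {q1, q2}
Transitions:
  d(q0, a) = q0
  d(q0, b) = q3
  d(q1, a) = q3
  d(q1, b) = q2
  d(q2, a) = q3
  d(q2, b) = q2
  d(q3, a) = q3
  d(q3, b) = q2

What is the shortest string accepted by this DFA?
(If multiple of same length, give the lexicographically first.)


BFS by string length (lex-first path to each state shown):
  len 0: q0<-""
  len 1: q0<-"a", q3<-"b"
  len 2: q0<-"aa", q2<-"bb", q3<-"ab"
Found accept state at length 2.

"bb"


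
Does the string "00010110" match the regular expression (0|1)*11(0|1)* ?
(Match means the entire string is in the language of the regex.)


|string| = 8; first = '0'; last = '0'

Yes, "00010110" matches (0|1)*11(0|1)*


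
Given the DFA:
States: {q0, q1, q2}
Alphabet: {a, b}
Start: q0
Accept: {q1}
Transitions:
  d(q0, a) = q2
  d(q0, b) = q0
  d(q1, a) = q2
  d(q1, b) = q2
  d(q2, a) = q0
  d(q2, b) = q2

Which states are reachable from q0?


BFS from q0:
  layer 0: {q0}
  layer 1: {q2}

{q0, q2}


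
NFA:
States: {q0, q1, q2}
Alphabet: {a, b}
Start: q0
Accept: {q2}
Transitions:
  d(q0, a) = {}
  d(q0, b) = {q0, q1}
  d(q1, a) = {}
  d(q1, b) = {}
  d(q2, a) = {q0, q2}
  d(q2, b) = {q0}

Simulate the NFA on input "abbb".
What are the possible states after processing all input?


Start: {q0}
  --a--> {}
  --b--> {}
  --b--> {}
  --b--> {}

{} (empty set, no valid transitions)


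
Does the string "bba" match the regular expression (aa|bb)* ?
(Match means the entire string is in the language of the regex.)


|string| = 3; first = 'b'; last = 'a'

No, "bba" does not match (aa|bb)*


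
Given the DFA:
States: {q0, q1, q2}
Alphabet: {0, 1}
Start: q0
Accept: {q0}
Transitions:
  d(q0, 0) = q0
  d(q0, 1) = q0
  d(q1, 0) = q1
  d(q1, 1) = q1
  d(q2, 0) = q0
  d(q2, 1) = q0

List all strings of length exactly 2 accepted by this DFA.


All strings of length 2: 4 total
Accepted: 4

"00", "01", "10", "11"


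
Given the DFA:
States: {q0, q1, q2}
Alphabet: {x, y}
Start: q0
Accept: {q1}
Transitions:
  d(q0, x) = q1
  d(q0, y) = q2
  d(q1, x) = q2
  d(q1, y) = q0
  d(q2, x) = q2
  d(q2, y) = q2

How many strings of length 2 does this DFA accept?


Enumerating all length-2 strings:
  "xx" -> q2 [reject]
  "xy" -> q0 [reject]
  "yx" -> q2 [reject]
  "yy" -> q2 [reject]

0 out of 4


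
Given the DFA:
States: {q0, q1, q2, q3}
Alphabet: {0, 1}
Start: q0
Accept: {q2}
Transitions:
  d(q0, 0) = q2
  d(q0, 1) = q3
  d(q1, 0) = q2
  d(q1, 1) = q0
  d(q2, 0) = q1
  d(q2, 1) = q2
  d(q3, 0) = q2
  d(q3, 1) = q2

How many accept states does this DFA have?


Accept states listed: {q2}
Counting: q2(1)

1


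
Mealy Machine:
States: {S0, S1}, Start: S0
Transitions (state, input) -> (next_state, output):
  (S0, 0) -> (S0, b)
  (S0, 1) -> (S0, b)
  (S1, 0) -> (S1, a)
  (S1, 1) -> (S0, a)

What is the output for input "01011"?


Step-by-step:
  (S0, 0) -> (S0, b)
  (S0, 1) -> (S0, b)
  (S0, 0) -> (S0, b)
  (S0, 1) -> (S0, b)
  (S0, 1) -> (S0, b)

"bbbbb"


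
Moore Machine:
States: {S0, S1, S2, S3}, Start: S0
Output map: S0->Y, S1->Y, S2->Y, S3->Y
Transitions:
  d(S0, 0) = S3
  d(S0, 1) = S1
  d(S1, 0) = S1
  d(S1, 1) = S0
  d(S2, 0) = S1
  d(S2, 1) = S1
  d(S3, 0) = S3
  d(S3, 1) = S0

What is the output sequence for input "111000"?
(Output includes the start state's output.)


Start: S0 (output Y)
  --1--> S1 (output Y)
  --1--> S0 (output Y)
  --1--> S1 (output Y)
  --0--> S1 (output Y)
  --0--> S1 (output Y)
  --0--> S1 (output Y)

"YYYYYYY"


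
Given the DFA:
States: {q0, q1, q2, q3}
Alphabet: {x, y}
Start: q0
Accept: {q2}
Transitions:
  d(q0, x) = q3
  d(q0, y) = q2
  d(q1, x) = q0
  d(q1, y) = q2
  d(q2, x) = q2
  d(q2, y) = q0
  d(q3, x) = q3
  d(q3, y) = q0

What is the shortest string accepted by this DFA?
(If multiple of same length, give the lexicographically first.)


BFS by string length (lex-first path to each state shown):
  len 0: q0<-""
  len 1: q2<-"y", q3<-"x"
Found accept state at length 1.

"y"


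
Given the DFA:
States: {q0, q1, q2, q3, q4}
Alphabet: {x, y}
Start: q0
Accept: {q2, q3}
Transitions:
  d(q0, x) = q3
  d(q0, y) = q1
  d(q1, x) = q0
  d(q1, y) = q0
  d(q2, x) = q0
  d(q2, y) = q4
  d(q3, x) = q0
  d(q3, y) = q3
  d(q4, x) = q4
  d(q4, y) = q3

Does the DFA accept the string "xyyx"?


Trace: q0 -> q3 -> q3 -> q3 -> q0
Final state: q0
Accept states: {q2, q3}

No, rejected (final state q0 is not an accept state)


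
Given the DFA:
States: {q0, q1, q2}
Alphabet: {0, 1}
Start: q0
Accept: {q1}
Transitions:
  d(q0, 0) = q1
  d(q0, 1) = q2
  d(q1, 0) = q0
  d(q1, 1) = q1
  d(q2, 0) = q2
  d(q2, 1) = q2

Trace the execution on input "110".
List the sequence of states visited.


Input: 110
d(q0, 1) = q2
d(q2, 1) = q2
d(q2, 0) = q2


q0 -> q2 -> q2 -> q2


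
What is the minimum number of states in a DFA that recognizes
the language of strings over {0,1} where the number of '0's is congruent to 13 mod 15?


States track (count of '0') mod 15.
Need 15 states: one per remainder 0..14; accept = remainder 13.

15


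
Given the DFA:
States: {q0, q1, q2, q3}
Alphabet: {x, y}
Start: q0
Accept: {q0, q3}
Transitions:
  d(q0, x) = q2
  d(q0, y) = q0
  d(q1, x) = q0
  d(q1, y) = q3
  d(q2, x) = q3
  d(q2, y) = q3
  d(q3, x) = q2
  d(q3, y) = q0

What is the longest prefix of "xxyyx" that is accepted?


Run the DFA, marking each prefix where the state is accepting:
  "" -> q0 [accept]
  "x" -> q2 [reject]
  "xx" -> q3 [accept]
  "xxy" -> q0 [accept]
  "xxyy" -> q0 [accept]
  "xxyyx" -> q2 [reject]

"xxyy"


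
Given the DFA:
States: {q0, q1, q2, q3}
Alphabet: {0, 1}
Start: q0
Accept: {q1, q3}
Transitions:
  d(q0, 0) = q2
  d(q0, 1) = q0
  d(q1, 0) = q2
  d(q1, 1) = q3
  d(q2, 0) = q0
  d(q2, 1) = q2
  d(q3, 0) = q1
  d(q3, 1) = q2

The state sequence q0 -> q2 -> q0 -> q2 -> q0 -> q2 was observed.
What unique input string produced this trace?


Trace back each transition to find the symbol:
  q0 --[0]--> q2
  q2 --[0]--> q0
  q0 --[0]--> q2
  q2 --[0]--> q0
  q0 --[0]--> q2

"00000"


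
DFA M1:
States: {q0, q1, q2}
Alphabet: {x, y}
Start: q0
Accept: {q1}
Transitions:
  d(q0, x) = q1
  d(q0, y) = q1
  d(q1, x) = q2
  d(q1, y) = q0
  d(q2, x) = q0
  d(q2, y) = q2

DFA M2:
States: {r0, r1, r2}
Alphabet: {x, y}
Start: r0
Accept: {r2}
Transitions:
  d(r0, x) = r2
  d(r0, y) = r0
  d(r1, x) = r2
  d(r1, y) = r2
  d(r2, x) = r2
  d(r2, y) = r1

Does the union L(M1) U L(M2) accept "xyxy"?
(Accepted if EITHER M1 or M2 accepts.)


M1: final=q0 accepted=False
M2: final=r1 accepted=False

No, union rejects (neither accepts)


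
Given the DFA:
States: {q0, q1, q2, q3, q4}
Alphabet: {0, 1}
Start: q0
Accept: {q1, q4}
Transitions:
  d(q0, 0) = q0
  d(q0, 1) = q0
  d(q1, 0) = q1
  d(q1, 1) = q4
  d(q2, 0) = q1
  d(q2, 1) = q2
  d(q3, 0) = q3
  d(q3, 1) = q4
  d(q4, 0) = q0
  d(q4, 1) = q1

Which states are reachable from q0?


BFS from q0:
  layer 0: {q0}

{q0}


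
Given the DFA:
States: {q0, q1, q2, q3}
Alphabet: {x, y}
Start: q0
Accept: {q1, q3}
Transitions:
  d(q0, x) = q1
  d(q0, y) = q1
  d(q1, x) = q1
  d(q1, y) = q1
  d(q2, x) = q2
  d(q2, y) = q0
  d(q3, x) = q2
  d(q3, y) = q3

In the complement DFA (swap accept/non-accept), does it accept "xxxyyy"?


Trace: q0 -> q1 -> q1 -> q1 -> q1 -> q1 -> q1
Final: q1
Original accept: {q1, q3}
Complement: q1 is in original accept

No, complement rejects (original accepts)


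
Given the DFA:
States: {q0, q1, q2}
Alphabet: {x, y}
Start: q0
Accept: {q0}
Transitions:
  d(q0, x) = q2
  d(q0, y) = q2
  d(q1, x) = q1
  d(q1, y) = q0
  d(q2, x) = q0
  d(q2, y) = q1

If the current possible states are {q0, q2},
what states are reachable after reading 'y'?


Apply transition on 'y' from each current state:
  d(q0, y) = q2
  d(q2, y) = q1

{q1, q2}


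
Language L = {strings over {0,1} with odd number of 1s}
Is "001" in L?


count('1') = 1; 1 mod 2 = 1

Yes, "001" is in L


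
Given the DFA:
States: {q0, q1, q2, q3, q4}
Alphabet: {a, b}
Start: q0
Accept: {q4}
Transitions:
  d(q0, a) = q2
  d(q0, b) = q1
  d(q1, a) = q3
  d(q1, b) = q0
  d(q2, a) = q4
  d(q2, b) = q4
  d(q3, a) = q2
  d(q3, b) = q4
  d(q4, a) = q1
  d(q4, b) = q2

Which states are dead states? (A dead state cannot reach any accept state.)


Forward reachability from each state:
  q0 -> reaches accept state q4 (live)
  q1 -> reaches accept state q4 (live)
  q2 -> reaches accept state q4 (live)
  q3 -> reaches accept state q4 (live)
  q4 -> reaches accept state q4 (live)

None (all states can reach an accept state)


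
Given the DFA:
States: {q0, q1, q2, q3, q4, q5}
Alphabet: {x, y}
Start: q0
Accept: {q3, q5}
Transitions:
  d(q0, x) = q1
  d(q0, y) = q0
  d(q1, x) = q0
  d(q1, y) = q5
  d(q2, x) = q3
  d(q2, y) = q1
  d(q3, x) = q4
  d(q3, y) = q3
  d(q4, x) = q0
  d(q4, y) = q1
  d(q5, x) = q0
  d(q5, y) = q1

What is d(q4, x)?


Looking up transition d(q4, x)

q0


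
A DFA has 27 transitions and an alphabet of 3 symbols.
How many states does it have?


Each state has exactly one transition per symbol.
states = transitions / |alphabet| = 27 / 3 = 9

9


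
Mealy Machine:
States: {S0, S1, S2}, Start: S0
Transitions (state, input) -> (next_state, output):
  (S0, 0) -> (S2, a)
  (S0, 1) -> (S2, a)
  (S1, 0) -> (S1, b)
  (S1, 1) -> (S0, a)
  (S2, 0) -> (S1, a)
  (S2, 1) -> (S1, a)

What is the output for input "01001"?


Step-by-step:
  (S0, 0) -> (S2, a)
  (S2, 1) -> (S1, a)
  (S1, 0) -> (S1, b)
  (S1, 0) -> (S1, b)
  (S1, 1) -> (S0, a)

"aabba"


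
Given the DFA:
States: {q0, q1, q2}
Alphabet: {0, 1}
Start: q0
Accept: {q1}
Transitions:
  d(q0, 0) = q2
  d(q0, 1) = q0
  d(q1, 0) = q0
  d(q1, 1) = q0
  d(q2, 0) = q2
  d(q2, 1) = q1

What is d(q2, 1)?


Looking up transition d(q2, 1)

q1


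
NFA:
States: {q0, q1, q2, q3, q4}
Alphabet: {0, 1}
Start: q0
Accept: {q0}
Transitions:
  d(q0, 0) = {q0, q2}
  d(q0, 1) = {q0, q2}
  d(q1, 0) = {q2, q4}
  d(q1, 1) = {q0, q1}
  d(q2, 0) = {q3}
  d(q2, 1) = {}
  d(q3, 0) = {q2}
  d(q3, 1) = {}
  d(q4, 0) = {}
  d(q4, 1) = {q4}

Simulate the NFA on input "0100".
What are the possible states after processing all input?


Start: {q0}
  --0--> {q0, q2}
  --1--> {q0, q2}
  --0--> {q0, q2, q3}
  --0--> {q0, q2, q3}

{q0, q2, q3}


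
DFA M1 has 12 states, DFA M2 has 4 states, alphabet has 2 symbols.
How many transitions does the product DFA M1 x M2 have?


Product DFA has 12 * 4 = 48 states.
Each has 2 transitions: 48 * 2 = 96

96


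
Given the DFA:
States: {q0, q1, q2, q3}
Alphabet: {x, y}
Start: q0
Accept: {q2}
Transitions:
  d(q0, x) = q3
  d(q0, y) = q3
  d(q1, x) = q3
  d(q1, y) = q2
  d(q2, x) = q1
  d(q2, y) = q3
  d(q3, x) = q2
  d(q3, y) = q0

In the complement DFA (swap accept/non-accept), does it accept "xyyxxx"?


Trace: q0 -> q3 -> q0 -> q3 -> q2 -> q1 -> q3
Final: q3
Original accept: {q2}
Complement: q3 is not in original accept

Yes, complement accepts (original rejects)


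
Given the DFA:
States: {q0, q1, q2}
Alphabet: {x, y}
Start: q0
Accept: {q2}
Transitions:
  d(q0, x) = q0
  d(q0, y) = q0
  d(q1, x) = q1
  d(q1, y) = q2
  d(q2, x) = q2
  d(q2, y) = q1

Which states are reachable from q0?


BFS from q0:
  layer 0: {q0}

{q0}


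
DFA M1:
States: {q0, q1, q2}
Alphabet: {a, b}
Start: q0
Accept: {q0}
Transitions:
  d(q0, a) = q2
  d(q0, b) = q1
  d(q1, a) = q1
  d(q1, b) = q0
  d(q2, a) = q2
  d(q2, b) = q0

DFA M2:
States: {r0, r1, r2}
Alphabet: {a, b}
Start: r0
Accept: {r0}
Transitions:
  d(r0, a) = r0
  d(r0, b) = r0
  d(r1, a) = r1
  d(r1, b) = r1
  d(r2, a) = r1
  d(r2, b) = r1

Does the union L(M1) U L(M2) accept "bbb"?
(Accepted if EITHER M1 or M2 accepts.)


M1: final=q1 accepted=False
M2: final=r0 accepted=True

Yes, union accepts


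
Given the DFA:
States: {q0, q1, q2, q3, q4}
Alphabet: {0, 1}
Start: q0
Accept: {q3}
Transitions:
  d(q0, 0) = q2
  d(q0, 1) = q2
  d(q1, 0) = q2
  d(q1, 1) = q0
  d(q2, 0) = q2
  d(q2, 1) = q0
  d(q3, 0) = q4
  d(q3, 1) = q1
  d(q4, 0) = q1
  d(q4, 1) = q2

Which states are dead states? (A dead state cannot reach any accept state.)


Forward reachability from each state:
  q0 -> reaches {q0, q2}, no accept state (dead)
  q1 -> reaches {q0, q1, q2}, no accept state (dead)
  q2 -> reaches {q0, q2}, no accept state (dead)
  q3 -> reaches accept state q3 (live)
  q4 -> reaches {q0, q1, q2, q4}, no accept state (dead)

{q0, q1, q2, q4}


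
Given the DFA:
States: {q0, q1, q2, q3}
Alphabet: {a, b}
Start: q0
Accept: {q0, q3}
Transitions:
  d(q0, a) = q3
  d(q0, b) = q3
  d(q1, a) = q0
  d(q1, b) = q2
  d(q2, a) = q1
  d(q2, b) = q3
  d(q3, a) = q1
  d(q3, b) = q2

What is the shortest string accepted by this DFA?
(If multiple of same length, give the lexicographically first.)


BFS by string length (lex-first path to each state shown):
  len 0: q0<-""
Found accept state at length 0.

"" (empty string)


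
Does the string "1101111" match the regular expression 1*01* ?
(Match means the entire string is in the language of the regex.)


|string| = 7; first = '1'; last = '1'

Yes, "1101111" matches 1*01*


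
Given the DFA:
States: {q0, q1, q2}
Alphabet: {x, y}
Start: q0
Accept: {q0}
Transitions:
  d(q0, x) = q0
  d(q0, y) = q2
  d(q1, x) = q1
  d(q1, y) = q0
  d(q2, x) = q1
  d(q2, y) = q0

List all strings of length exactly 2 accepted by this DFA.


All strings of length 2: 4 total
Accepted: 2

"xx", "yy"


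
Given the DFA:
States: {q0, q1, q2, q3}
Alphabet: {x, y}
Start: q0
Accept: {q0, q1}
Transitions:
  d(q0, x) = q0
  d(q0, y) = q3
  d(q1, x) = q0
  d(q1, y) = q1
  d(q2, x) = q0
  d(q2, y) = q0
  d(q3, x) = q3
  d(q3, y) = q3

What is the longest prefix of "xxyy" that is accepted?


Run the DFA, marking each prefix where the state is accepting:
  "" -> q0 [accept]
  "x" -> q0 [accept]
  "xx" -> q0 [accept]
  "xxy" -> q3 [reject]
  "xxyy" -> q3 [reject]

"xx"


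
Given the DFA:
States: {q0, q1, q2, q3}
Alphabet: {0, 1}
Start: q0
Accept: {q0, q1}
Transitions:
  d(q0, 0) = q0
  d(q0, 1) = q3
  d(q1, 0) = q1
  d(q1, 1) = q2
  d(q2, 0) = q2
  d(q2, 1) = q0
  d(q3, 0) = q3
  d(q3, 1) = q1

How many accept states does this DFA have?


Accept states listed: {q0, q1}
Counting: q0(1) q1(2)

2


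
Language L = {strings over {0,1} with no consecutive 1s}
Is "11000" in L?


'11' occurs at index 0

No, "11000" is not in L


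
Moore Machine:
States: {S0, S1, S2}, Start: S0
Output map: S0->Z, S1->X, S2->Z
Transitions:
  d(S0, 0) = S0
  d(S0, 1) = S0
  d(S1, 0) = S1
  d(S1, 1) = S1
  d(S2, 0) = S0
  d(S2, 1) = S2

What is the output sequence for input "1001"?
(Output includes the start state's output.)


Start: S0 (output Z)
  --1--> S0 (output Z)
  --0--> S0 (output Z)
  --0--> S0 (output Z)
  --1--> S0 (output Z)

"ZZZZZ"


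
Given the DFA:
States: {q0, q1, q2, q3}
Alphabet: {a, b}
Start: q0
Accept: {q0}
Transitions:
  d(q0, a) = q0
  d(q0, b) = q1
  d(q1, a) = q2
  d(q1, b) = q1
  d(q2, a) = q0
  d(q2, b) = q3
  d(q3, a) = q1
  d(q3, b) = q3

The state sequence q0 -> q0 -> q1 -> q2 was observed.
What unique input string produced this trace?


Trace back each transition to find the symbol:
  q0 --[a]--> q0
  q0 --[b]--> q1
  q1 --[a]--> q2

"aba"


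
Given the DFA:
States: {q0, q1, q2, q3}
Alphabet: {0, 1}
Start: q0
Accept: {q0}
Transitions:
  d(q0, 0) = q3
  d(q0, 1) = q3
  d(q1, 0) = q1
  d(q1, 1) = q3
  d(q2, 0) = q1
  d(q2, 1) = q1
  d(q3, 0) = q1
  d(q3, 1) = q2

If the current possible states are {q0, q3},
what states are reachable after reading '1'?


Apply transition on '1' from each current state:
  d(q0, 1) = q3
  d(q3, 1) = q2

{q2, q3}


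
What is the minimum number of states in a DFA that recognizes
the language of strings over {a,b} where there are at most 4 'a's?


States: count = 0, 1, ..., 4 (all accepting; 5 states), plus a dead state for count > 4.
Total: 5 + 1 = 6.

6


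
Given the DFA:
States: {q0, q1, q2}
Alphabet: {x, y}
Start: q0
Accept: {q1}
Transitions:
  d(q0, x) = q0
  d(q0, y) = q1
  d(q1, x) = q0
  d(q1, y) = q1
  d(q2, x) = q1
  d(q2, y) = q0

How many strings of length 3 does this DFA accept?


Enumerating all length-3 strings:
  "xxx" -> q0 [reject]
  "xxy" -> q1 [accept]
  "xyx" -> q0 [reject]
  "xyy" -> q1 [accept]
  "yxx" -> q0 [reject]
  "yxy" -> q1 [accept]
  "yyx" -> q0 [reject]
  "yyy" -> q1 [accept]

4 out of 8


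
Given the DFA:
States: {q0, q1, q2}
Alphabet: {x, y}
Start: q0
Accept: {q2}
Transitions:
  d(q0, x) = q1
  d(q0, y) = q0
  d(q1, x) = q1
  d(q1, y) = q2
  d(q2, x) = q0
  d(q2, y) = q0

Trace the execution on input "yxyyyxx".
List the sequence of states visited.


Input: yxyyyxx
d(q0, y) = q0
d(q0, x) = q1
d(q1, y) = q2
d(q2, y) = q0
d(q0, y) = q0
d(q0, x) = q1
d(q1, x) = q1


q0 -> q0 -> q1 -> q2 -> q0 -> q0 -> q1 -> q1


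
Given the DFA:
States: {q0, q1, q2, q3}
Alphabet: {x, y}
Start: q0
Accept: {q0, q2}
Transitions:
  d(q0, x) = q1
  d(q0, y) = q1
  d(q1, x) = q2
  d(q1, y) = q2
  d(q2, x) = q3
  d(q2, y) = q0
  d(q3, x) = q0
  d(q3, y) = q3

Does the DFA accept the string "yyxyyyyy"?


Trace: q0 -> q1 -> q2 -> q3 -> q3 -> q3 -> q3 -> q3 -> q3
Final state: q3
Accept states: {q0, q2}

No, rejected (final state q3 is not an accept state)


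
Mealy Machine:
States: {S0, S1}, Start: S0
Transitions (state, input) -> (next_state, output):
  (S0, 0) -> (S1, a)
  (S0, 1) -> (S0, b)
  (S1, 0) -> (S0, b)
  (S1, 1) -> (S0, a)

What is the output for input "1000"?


Step-by-step:
  (S0, 1) -> (S0, b)
  (S0, 0) -> (S1, a)
  (S1, 0) -> (S0, b)
  (S0, 0) -> (S1, a)

"baba"


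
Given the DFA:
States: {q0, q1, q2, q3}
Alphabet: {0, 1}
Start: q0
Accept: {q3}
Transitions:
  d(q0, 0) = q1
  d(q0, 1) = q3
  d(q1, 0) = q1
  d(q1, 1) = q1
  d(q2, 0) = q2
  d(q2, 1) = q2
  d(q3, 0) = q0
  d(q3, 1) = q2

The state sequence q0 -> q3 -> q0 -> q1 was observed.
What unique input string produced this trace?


Trace back each transition to find the symbol:
  q0 --[1]--> q3
  q3 --[0]--> q0
  q0 --[0]--> q1

"100"


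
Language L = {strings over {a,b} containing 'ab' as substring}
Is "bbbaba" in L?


'ab' occurs at index 3

Yes, "bbbaba" is in L


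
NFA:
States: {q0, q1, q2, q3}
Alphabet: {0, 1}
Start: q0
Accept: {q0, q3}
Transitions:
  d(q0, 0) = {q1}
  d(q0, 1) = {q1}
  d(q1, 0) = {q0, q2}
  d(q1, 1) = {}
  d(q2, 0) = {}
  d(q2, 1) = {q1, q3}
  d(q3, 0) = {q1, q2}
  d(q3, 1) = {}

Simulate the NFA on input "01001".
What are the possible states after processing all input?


Start: {q0}
  --0--> {q1}
  --1--> {}
  --0--> {}
  --0--> {}
  --1--> {}

{} (empty set, no valid transitions)


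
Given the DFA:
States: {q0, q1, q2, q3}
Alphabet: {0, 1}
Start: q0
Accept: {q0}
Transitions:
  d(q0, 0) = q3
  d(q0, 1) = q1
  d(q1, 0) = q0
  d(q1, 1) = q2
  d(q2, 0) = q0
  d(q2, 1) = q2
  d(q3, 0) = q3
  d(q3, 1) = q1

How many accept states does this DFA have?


Accept states listed: {q0}
Counting: q0(1)

1


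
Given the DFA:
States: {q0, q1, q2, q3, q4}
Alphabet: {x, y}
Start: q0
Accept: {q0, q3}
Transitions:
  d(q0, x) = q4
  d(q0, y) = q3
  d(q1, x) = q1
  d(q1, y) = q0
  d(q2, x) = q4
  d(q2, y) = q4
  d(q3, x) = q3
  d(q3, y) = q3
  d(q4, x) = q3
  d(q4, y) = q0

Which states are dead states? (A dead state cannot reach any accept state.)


Forward reachability from each state:
  q0 -> reaches accept state q0 (live)
  q1 -> reaches accept state q0 (live)
  q2 -> reaches accept state q0 (live)
  q3 -> reaches accept state q3 (live)
  q4 -> reaches accept state q0 (live)

None (all states can reach an accept state)


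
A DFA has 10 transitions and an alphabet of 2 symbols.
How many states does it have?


Each state has exactly one transition per symbol.
states = transitions / |alphabet| = 10 / 2 = 5

5


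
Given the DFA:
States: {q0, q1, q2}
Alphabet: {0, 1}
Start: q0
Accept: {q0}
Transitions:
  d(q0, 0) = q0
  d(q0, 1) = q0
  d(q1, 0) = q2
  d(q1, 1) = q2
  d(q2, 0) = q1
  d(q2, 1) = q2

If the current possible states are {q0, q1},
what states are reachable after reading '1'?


Apply transition on '1' from each current state:
  d(q0, 1) = q0
  d(q1, 1) = q2

{q0, q2}


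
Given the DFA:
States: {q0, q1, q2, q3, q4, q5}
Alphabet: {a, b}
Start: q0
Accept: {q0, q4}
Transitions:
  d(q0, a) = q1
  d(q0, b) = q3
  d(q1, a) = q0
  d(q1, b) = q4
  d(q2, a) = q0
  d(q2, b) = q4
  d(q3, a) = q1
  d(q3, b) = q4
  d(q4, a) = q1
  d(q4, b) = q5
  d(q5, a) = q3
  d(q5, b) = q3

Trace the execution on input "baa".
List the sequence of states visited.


Input: baa
d(q0, b) = q3
d(q3, a) = q1
d(q1, a) = q0


q0 -> q3 -> q1 -> q0


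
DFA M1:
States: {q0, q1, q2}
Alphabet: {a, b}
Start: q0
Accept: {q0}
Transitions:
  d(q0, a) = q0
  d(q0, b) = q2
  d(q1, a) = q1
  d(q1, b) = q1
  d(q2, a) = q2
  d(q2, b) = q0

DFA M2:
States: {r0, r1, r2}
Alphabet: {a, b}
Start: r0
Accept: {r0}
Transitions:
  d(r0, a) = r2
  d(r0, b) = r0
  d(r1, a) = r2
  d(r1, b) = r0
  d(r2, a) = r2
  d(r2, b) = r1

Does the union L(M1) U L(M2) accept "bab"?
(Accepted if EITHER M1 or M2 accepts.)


M1: final=q0 accepted=True
M2: final=r1 accepted=False

Yes, union accepts


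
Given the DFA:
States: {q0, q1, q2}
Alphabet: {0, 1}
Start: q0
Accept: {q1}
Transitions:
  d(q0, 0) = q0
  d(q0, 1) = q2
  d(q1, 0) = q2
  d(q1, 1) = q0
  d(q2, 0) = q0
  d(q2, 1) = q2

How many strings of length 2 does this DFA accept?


Enumerating all length-2 strings:
  "00" -> q0 [reject]
  "01" -> q2 [reject]
  "10" -> q0 [reject]
  "11" -> q2 [reject]

0 out of 4


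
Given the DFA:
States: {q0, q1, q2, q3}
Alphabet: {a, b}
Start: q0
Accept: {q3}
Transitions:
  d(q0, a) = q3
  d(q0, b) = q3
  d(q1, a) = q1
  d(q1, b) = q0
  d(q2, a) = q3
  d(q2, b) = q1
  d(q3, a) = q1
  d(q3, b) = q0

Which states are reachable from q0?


BFS from q0:
  layer 0: {q0}
  layer 1: {q3}
  layer 2: {q1}

{q0, q1, q3}


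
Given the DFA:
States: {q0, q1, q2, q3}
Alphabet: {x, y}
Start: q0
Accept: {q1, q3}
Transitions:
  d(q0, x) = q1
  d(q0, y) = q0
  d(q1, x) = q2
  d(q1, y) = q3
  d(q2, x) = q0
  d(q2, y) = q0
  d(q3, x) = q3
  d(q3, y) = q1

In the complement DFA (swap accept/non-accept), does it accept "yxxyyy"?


Trace: q0 -> q0 -> q1 -> q2 -> q0 -> q0 -> q0
Final: q0
Original accept: {q1, q3}
Complement: q0 is not in original accept

Yes, complement accepts (original rejects)


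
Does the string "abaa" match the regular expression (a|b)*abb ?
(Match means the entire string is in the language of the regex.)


|string| = 4; first = 'a'; last = 'a'

No, "abaa" does not match (a|b)*abb


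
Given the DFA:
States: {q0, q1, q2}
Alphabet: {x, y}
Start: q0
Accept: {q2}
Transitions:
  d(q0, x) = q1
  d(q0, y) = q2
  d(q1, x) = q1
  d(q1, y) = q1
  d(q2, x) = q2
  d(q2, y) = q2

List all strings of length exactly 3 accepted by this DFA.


All strings of length 3: 8 total
Accepted: 4

"yxx", "yxy", "yyx", "yyy"


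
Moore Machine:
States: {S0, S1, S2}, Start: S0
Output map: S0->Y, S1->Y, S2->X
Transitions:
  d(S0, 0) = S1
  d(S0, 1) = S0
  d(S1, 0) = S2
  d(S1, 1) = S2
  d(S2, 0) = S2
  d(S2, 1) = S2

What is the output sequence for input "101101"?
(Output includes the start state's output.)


Start: S0 (output Y)
  --1--> S0 (output Y)
  --0--> S1 (output Y)
  --1--> S2 (output X)
  --1--> S2 (output X)
  --0--> S2 (output X)
  --1--> S2 (output X)

"YYYXXXX"


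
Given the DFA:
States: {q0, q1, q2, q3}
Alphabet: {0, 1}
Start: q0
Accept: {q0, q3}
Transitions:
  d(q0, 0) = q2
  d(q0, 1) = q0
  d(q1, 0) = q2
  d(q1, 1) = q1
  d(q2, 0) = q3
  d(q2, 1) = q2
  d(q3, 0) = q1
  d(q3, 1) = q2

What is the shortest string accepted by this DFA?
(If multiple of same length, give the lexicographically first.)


BFS by string length (lex-first path to each state shown):
  len 0: q0<-""
Found accept state at length 0.

"" (empty string)


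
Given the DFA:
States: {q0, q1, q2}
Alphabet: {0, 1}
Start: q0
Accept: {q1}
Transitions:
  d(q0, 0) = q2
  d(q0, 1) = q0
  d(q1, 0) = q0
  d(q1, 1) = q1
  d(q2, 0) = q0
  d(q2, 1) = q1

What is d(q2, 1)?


Looking up transition d(q2, 1)

q1


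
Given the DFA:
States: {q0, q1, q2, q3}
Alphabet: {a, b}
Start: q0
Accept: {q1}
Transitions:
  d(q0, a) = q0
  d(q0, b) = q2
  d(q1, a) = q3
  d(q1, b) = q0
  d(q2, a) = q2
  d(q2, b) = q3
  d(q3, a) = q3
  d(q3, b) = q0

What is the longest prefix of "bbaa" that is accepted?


Run the DFA, marking each prefix where the state is accepting:
  "" -> q0 [reject]
  "b" -> q2 [reject]
  "bb" -> q3 [reject]
  "bba" -> q3 [reject]
  "bbaa" -> q3 [reject]

No prefix is accepted


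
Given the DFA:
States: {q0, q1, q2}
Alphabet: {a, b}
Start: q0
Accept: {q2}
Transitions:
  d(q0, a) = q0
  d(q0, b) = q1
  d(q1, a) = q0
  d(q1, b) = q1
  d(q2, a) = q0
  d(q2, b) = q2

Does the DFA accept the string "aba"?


Trace: q0 -> q0 -> q1 -> q0
Final state: q0
Accept states: {q2}

No, rejected (final state q0 is not an accept state)


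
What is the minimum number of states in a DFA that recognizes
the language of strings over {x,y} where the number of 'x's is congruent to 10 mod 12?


States track (count of 'x') mod 12.
Need 12 states: one per remainder 0..11; accept = remainder 10.

12


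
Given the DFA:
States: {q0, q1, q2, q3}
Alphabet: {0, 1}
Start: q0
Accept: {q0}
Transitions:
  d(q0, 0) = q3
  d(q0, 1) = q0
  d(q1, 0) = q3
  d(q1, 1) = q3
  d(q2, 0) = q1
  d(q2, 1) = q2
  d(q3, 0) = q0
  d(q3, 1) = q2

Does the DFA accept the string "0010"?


Trace: q0 -> q3 -> q0 -> q0 -> q3
Final state: q3
Accept states: {q0}

No, rejected (final state q3 is not an accept state)


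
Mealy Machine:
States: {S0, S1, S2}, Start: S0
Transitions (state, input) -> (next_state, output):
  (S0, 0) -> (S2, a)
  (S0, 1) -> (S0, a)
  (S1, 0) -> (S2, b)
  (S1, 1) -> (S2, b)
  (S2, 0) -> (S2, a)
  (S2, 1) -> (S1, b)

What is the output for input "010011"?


Step-by-step:
  (S0, 0) -> (S2, a)
  (S2, 1) -> (S1, b)
  (S1, 0) -> (S2, b)
  (S2, 0) -> (S2, a)
  (S2, 1) -> (S1, b)
  (S1, 1) -> (S2, b)

"abbabb"


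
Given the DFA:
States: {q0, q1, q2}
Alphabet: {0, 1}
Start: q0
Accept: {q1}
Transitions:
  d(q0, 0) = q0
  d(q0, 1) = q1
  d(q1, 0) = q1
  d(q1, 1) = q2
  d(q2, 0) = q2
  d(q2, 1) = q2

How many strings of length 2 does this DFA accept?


Enumerating all length-2 strings:
  "00" -> q0 [reject]
  "01" -> q1 [accept]
  "10" -> q1 [accept]
  "11" -> q2 [reject]

2 out of 4


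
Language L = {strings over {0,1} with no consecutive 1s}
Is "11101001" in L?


'11' occurs at index 0

No, "11101001" is not in L


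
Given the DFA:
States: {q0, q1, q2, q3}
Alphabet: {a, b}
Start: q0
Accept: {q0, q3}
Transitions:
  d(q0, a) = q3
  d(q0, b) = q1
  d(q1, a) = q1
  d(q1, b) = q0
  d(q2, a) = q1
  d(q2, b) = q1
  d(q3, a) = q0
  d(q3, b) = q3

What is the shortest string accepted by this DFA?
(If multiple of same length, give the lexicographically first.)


BFS by string length (lex-first path to each state shown):
  len 0: q0<-""
Found accept state at length 0.

"" (empty string)


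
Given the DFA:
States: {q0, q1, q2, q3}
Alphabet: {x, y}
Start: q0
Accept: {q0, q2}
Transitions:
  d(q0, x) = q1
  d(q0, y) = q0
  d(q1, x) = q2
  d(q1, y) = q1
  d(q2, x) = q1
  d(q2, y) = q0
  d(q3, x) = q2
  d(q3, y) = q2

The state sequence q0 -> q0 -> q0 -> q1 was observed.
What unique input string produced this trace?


Trace back each transition to find the symbol:
  q0 --[y]--> q0
  q0 --[y]--> q0
  q0 --[x]--> q1

"yyx"


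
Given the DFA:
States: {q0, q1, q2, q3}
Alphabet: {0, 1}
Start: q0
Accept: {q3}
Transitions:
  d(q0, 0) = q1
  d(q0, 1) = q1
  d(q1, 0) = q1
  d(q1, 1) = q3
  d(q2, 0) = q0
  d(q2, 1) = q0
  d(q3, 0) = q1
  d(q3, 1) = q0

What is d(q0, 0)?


Looking up transition d(q0, 0)

q1


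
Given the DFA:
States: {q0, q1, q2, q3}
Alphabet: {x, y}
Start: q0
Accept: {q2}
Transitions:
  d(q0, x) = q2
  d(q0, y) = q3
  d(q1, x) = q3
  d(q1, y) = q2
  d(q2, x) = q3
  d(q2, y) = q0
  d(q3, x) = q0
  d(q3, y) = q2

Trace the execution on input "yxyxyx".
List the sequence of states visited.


Input: yxyxyx
d(q0, y) = q3
d(q3, x) = q0
d(q0, y) = q3
d(q3, x) = q0
d(q0, y) = q3
d(q3, x) = q0


q0 -> q3 -> q0 -> q3 -> q0 -> q3 -> q0
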